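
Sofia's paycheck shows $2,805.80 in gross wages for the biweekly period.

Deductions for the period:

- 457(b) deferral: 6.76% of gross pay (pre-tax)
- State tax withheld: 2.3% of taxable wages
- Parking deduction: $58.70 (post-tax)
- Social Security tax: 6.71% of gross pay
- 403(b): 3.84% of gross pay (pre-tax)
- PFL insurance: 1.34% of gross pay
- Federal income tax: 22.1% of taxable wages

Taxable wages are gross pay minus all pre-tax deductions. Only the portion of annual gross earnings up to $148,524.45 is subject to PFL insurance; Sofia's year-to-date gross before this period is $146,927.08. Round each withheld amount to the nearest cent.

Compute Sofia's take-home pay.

$1,627.98

403(b): $2,805.80 × 0.0384 = $107.74
457(b) deferral: $2,805.80 × 0.0676 = $189.67
Pre-tax total = $107.74 + $189.67 = $297.41
Taxable wages = $2,805.80 − $297.41 = $2,508.39
State tax withheld: $2,508.39 × 0.023 = $57.69
Federal income tax: $2,508.39 × 0.221 = $554.35
PFL insurance: only $148,524.45 − $146,927.08 = $1,597.37 of this check is subject → $1,597.37 × 0.0134 = $21.40
Social Security tax: $2,805.80 × 0.0671 = $188.27
Parking deduction: $58.70
Total deductions = $107.74 + $189.67 + $57.69 + $554.35 + $21.40 + $188.27 + $58.70 = $1,177.82
Net pay = $2,805.80 − $1,177.82 = $1,627.98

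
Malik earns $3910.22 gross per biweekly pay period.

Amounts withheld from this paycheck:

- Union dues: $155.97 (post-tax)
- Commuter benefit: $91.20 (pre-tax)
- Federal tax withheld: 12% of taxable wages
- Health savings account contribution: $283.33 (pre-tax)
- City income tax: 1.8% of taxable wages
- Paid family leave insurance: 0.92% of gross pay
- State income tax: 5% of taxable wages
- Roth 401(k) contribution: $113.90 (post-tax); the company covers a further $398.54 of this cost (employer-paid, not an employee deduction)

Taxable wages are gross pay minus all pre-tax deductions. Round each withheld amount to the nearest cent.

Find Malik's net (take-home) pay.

$2565.15

Health savings account contribution: $283.33
Commuter benefit: $91.20
Pre-tax total = $283.33 + $91.20 = $374.53
Taxable wages = $3910.22 − $374.53 = $3535.69
State income tax: $3535.69 × 0.05 = $176.78
Federal tax withheld: $3535.69 × 0.12 = $424.28
City income tax: $3535.69 × 0.018 = $63.64
Paid family leave insurance: $3910.22 × 0.0092 = $35.97
Roth 401(k) contribution: $113.90
Union dues: $155.97
(Employer's $398.54 toward Roth 401(k) contribution is not withheld from the employee.)
Total deductions = $283.33 + $91.20 + $176.78 + $424.28 + $63.64 + $35.97 + $113.90 + $155.97 = $1345.07
Net pay = $3910.22 − $1345.07 = $2565.15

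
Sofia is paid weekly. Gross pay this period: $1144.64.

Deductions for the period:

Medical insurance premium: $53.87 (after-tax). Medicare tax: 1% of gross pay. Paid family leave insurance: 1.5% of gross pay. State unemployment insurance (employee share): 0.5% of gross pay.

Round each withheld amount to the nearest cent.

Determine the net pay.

$1056.43

State unemployment insurance (employee share): $1144.64 × 0.005 = $5.72
Medicare tax: $1144.64 × 0.01 = $11.45
Paid family leave insurance: $1144.64 × 0.015 = $17.17
Medical insurance premium: $53.87
Total deductions = $5.72 + $11.45 + $17.17 + $53.87 = $88.21
Net pay = $1144.64 − $88.21 = $1056.43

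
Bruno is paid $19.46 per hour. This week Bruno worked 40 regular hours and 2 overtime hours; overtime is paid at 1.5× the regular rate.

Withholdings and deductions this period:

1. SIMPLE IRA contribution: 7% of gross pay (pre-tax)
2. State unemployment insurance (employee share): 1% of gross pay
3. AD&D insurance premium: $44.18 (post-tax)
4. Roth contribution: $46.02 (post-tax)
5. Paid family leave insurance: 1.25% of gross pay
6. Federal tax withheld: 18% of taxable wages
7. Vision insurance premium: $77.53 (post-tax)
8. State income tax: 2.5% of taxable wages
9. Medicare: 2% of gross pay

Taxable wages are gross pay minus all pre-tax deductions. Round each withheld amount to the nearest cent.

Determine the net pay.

Regular pay: 40 × $19.46 = $778.40
Overtime pay: 2 × $19.46 × 1.5 = $58.38
Gross pay = $778.40 + $58.38 = $836.78
SIMPLE IRA contribution: $836.78 × 0.07 = $58.57
Taxable wages = $836.78 − $58.57 = $778.21
State income tax: $778.21 × 0.025 = $19.46
Federal tax withheld: $778.21 × 0.18 = $140.08
Medicare: $836.78 × 0.02 = $16.74
State unemployment insurance (employee share): $836.78 × 0.01 = $8.37
Paid family leave insurance: $836.78 × 0.0125 = $10.46
Roth contribution: $46.02
Vision insurance premium: $77.53
AD&D insurance premium: $44.18
Total deductions = $58.57 + $19.46 + $140.08 + $16.74 + $8.37 + $10.46 + $46.02 + $77.53 + $44.18 = $421.41
Net pay = $836.78 − $421.41 = $415.37

$415.37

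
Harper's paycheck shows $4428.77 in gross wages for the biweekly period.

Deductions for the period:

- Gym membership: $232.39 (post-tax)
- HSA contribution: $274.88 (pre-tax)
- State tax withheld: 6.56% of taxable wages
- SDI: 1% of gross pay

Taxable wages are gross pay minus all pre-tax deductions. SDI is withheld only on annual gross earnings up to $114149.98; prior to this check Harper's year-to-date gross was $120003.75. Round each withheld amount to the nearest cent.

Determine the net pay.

$3649.00

HSA contribution: $274.88
Taxable wages = $4428.77 − $274.88 = $4153.89
State tax withheld: $4153.89 × 0.0656 = $272.50
SDI: annual cap $114149.98 already reached (YTD $120003.75), so $0.00
Gym membership: $232.39
Total deductions = $274.88 + $272.50 + $0.00 + $232.39 = $779.77
Net pay = $4428.77 − $779.77 = $3649.00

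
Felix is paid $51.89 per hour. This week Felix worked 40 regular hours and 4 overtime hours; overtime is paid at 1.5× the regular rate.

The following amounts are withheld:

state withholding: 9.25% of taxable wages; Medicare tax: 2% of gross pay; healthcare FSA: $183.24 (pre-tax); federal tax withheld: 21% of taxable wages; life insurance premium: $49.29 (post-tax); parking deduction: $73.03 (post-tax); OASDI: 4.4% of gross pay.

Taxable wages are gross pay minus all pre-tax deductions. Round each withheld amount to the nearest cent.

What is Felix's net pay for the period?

Regular pay: 40 × $51.89 = $2075.60
Overtime pay: 4 × $51.89 × 1.5 = $311.34
Gross pay = $2075.60 + $311.34 = $2386.94
Healthcare FSA: $183.24
Taxable wages = $2386.94 − $183.24 = $2203.70
Federal tax withheld: $2203.70 × 0.21 = $462.78
State withholding: $2203.70 × 0.0925 = $203.84
Medicare tax: $2386.94 × 0.02 = $47.74
OASDI: $2386.94 × 0.044 = $105.03
Parking deduction: $73.03
Life insurance premium: $49.29
Total deductions = $183.24 + $462.78 + $203.84 + $47.74 + $105.03 + $73.03 + $49.29 = $1124.95
Net pay = $2386.94 − $1124.95 = $1261.99

$1261.99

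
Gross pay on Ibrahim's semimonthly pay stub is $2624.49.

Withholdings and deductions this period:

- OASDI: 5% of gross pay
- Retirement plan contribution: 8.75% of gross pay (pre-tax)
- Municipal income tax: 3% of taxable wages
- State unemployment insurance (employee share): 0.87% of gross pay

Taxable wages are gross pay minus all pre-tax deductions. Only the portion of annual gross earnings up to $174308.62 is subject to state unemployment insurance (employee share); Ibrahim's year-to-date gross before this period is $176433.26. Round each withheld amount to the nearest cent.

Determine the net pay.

Retirement plan contribution: $2624.49 × 0.0875 = $229.64
Taxable wages = $2624.49 − $229.64 = $2394.85
Municipal income tax: $2394.85 × 0.03 = $71.85
OASDI: $2624.49 × 0.05 = $131.22
State unemployment insurance (employee share): annual cap $174308.62 already reached (YTD $176433.26), so $0.00
Total deductions = $229.64 + $71.85 + $131.22 + $0.00 = $432.71
Net pay = $2624.49 − $432.71 = $2191.78

$2191.78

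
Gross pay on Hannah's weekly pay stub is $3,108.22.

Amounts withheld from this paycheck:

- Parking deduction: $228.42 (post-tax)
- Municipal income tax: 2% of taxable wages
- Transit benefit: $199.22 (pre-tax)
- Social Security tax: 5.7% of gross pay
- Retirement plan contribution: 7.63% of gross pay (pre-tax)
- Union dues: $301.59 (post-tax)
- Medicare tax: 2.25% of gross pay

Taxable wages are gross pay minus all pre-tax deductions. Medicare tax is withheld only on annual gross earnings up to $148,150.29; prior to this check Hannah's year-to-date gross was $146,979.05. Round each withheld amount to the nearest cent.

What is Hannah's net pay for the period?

Transit benefit: $199.22
Retirement plan contribution: $3,108.22 × 0.0763 = $237.16
Pre-tax total = $199.22 + $237.16 = $436.38
Taxable wages = $3,108.22 − $436.38 = $2,671.84
Municipal income tax: $2,671.84 × 0.02 = $53.44
Social Security tax: $3,108.22 × 0.057 = $177.17
Medicare tax: only $148,150.29 − $146,979.05 = $1,171.24 of this check is subject → $1,171.24 × 0.0225 = $26.35
Parking deduction: $228.42
Union dues: $301.59
Total deductions = $199.22 + $237.16 + $53.44 + $177.17 + $26.35 + $228.42 + $301.59 = $1,223.35
Net pay = $3,108.22 − $1,223.35 = $1,884.87

$1,884.87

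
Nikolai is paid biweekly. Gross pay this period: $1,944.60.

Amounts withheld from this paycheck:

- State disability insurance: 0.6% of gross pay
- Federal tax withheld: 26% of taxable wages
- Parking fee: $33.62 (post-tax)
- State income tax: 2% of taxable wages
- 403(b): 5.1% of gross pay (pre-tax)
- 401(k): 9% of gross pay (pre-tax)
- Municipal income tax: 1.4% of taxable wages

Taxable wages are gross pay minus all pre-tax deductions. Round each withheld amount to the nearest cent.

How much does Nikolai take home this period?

401(k): $1,944.60 × 0.09 = $175.01
403(b): $1,944.60 × 0.051 = $99.17
Pre-tax total = $175.01 + $99.17 = $274.18
Taxable wages = $1,944.60 − $274.18 = $1,670.42
Municipal income tax: $1,670.42 × 0.014 = $23.39
Federal tax withheld: $1,670.42 × 0.26 = $434.31
State income tax: $1,670.42 × 0.02 = $33.41
State disability insurance: $1,944.60 × 0.006 = $11.67
Parking fee: $33.62
Total deductions = $175.01 + $99.17 + $23.39 + $434.31 + $33.41 + $11.67 + $33.62 = $810.58
Net pay = $1,944.60 − $810.58 = $1,134.02

$1,134.02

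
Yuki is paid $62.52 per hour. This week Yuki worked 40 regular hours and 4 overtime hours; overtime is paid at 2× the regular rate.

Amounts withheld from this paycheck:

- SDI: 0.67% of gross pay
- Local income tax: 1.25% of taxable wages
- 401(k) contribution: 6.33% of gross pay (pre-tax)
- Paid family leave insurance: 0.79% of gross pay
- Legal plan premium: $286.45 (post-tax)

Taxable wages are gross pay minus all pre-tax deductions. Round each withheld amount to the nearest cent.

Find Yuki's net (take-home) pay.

Regular pay: 40 × $62.52 = $2,500.80
Overtime pay: 4 × $62.52 × 2 = $500.16
Gross pay = $2,500.80 + $500.16 = $3,000.96
401(k) contribution: $3,000.96 × 0.0633 = $189.96
Taxable wages = $3,000.96 − $189.96 = $2,811.00
Local income tax: $2,811.00 × 0.0125 = $35.14
SDI: $3,000.96 × 0.0067 = $20.11
Paid family leave insurance: $3,000.96 × 0.0079 = $23.71
Legal plan premium: $286.45
Total deductions = $189.96 + $35.14 + $20.11 + $23.71 + $286.45 = $555.37
Net pay = $3,000.96 − $555.37 = $2,445.59

$2,445.59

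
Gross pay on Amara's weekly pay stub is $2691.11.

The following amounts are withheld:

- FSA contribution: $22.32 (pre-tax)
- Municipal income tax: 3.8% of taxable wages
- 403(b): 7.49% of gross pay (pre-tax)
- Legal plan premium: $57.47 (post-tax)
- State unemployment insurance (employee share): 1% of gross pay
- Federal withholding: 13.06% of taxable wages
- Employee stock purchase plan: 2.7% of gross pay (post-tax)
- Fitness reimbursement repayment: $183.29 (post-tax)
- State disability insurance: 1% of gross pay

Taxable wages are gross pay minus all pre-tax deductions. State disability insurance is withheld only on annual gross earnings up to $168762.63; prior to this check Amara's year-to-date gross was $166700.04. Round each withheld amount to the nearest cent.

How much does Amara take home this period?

403(b): $2691.11 × 0.0749 = $201.56
FSA contribution: $22.32
Pre-tax total = $201.56 + $22.32 = $223.88
Taxable wages = $2691.11 − $223.88 = $2467.23
Municipal income tax: $2467.23 × 0.038 = $93.75
Federal withholding: $2467.23 × 0.1306 = $322.22
State disability insurance: only $168762.63 − $166700.04 = $2062.59 of this check is subject → $2062.59 × 0.01 = $20.63
State unemployment insurance (employee share): $2691.11 × 0.01 = $26.91
Employee stock purchase plan: $2691.11 × 0.027 = $72.66
Legal plan premium: $57.47
Fitness reimbursement repayment: $183.29
Total deductions = $201.56 + $22.32 + $93.75 + $322.22 + $20.63 + $26.91 + $72.66 + $57.47 + $183.29 = $1000.81
Net pay = $2691.11 − $1000.81 = $1690.30

$1690.30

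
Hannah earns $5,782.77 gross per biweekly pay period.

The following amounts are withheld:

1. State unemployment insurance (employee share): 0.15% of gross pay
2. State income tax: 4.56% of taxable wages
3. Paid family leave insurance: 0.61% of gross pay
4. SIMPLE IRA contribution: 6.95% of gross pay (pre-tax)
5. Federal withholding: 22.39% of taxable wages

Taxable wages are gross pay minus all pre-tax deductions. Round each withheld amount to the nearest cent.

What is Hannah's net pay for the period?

$3,886.78

SIMPLE IRA contribution: $5,782.77 × 0.0695 = $401.90
Taxable wages = $5,782.77 − $401.90 = $5,380.87
Federal withholding: $5,380.87 × 0.2239 = $1,204.78
State income tax: $5,380.87 × 0.0456 = $245.37
State unemployment insurance (employee share): $5,782.77 × 0.0015 = $8.67
Paid family leave insurance: $5,782.77 × 0.0061 = $35.27
Total deductions = $401.90 + $1,204.78 + $245.37 + $8.67 + $35.27 = $1,895.99
Net pay = $5,782.77 − $1,895.99 = $3,886.78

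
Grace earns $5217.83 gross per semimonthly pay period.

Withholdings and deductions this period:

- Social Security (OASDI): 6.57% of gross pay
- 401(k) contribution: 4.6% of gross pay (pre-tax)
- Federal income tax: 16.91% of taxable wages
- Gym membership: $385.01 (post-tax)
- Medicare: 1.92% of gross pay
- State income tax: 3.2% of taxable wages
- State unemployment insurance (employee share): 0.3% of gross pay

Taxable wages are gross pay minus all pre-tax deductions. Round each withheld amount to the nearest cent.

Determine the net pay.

401(k) contribution: $5217.83 × 0.046 = $240.02
Taxable wages = $5217.83 − $240.02 = $4977.81
Federal income tax: $4977.81 × 0.1691 = $841.75
State income tax: $4977.81 × 0.032 = $159.29
Social Security (OASDI): $5217.83 × 0.0657 = $342.81
Medicare: $5217.83 × 0.0192 = $100.18
State unemployment insurance (employee share): $5217.83 × 0.003 = $15.65
Gym membership: $385.01
Total deductions = $240.02 + $841.75 + $159.29 + $342.81 + $100.18 + $15.65 + $385.01 = $2084.71
Net pay = $5217.83 − $2084.71 = $3133.12

$3133.12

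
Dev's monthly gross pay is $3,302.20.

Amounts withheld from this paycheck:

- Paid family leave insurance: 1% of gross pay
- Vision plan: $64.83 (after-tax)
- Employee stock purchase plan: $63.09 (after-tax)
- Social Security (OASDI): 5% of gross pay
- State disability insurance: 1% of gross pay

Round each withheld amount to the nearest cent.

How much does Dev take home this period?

State disability insurance: $3,302.20 × 0.01 = $33.02
Paid family leave insurance: $3,302.20 × 0.01 = $33.02
Social Security (OASDI): $3,302.20 × 0.05 = $165.11
Vision plan: $64.83
Employee stock purchase plan: $63.09
Total deductions = $33.02 + $33.02 + $165.11 + $64.83 + $63.09 = $359.07
Net pay = $3,302.20 − $359.07 = $2,943.13

$2,943.13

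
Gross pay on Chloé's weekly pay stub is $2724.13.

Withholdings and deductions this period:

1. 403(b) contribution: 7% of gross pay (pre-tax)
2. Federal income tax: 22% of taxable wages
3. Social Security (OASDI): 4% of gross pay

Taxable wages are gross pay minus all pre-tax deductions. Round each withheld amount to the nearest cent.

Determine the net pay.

$1867.11

403(b) contribution: $2724.13 × 0.07 = $190.69
Taxable wages = $2724.13 − $190.69 = $2533.44
Federal income tax: $2533.44 × 0.22 = $557.36
Social Security (OASDI): $2724.13 × 0.04 = $108.97
Total deductions = $190.69 + $557.36 + $108.97 = $857.02
Net pay = $2724.13 − $857.02 = $1867.11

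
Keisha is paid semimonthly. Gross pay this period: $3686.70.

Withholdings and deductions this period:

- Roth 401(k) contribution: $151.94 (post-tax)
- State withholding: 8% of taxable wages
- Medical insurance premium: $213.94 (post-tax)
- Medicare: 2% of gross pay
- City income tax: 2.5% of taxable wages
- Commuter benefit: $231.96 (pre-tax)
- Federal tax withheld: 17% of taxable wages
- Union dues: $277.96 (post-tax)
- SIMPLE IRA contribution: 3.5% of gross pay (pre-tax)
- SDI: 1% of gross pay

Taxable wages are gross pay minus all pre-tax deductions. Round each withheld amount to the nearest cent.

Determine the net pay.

SIMPLE IRA contribution: $3686.70 × 0.035 = $129.03
Commuter benefit: $231.96
Pre-tax total = $129.03 + $231.96 = $360.99
Taxable wages = $3686.70 − $360.99 = $3325.71
Federal tax withheld: $3325.71 × 0.17 = $565.37
State withholding: $3325.71 × 0.08 = $266.06
City income tax: $3325.71 × 0.025 = $83.14
SDI: $3686.70 × 0.01 = $36.87
Medicare: $3686.70 × 0.02 = $73.73
Union dues: $277.96
Roth 401(k) contribution: $151.94
Medical insurance premium: $213.94
Total deductions = $129.03 + $231.96 + $565.37 + $266.06 + $83.14 + $36.87 + $73.73 + $277.96 + $151.94 + $213.94 = $2030.00
Net pay = $3686.70 − $2030.00 = $1656.70

$1656.70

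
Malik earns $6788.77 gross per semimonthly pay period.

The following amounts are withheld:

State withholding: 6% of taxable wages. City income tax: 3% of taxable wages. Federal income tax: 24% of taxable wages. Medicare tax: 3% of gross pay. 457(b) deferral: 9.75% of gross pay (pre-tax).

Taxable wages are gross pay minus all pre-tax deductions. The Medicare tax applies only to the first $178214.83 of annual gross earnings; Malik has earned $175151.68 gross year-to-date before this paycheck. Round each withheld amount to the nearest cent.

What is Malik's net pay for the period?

$4013.10

457(b) deferral: $6788.77 × 0.0975 = $661.91
Taxable wages = $6788.77 − $661.91 = $6126.86
City income tax: $6126.86 × 0.03 = $183.81
State withholding: $6126.86 × 0.06 = $367.61
Federal income tax: $6126.86 × 0.24 = $1470.45
Medicare tax: only $178214.83 − $175151.68 = $3063.15 of this check is subject → $3063.15 × 0.03 = $91.89
Total deductions = $661.91 + $183.81 + $367.61 + $1470.45 + $91.89 = $2775.67
Net pay = $6788.77 − $2775.67 = $4013.10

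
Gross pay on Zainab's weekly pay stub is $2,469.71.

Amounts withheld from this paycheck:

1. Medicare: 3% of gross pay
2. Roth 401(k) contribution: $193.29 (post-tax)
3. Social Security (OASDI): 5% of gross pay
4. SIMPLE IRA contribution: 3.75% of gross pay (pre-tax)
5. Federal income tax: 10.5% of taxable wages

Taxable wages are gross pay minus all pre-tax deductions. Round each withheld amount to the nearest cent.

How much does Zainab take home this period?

SIMPLE IRA contribution: $2,469.71 × 0.0375 = $92.61
Taxable wages = $2,469.71 − $92.61 = $2,377.10
Federal income tax: $2,377.10 × 0.105 = $249.60
Medicare: $2,469.71 × 0.03 = $74.09
Social Security (OASDI): $2,469.71 × 0.05 = $123.49
Roth 401(k) contribution: $193.29
Total deductions = $92.61 + $249.60 + $74.09 + $123.49 + $193.29 = $733.08
Net pay = $2,469.71 − $733.08 = $1,736.63

$1,736.63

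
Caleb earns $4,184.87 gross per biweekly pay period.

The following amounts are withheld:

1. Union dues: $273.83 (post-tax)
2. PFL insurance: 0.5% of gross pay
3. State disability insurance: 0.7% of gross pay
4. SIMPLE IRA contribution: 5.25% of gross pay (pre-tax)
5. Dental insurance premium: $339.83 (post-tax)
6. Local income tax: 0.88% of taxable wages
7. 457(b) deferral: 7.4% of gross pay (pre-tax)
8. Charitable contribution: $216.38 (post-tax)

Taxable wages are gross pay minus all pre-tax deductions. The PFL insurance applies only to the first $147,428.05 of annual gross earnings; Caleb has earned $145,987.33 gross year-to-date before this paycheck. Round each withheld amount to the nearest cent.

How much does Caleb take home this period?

457(b) deferral: $4,184.87 × 0.074 = $309.68
SIMPLE IRA contribution: $4,184.87 × 0.0525 = $219.71
Pre-tax total = $309.68 + $219.71 = $529.39
Taxable wages = $4,184.87 − $529.39 = $3,655.48
Local income tax: $3,655.48 × 0.0088 = $32.17
State disability insurance: $4,184.87 × 0.007 = $29.29
PFL insurance: only $147,428.05 − $145,987.33 = $1,440.72 of this check is subject → $1,440.72 × 0.005 = $7.20
Dental insurance premium: $339.83
Union dues: $273.83
Charitable contribution: $216.38
Total deductions = $309.68 + $219.71 + $32.17 + $29.29 + $7.20 + $339.83 + $273.83 + $216.38 = $1,428.09
Net pay = $4,184.87 − $1,428.09 = $2,756.78

$2,756.78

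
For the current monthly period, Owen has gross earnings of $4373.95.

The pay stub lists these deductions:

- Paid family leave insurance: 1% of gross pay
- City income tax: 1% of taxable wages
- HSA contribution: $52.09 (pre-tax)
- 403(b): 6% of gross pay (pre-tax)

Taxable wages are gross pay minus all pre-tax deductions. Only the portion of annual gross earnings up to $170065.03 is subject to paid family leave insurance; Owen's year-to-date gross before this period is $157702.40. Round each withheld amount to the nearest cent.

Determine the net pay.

$3975.09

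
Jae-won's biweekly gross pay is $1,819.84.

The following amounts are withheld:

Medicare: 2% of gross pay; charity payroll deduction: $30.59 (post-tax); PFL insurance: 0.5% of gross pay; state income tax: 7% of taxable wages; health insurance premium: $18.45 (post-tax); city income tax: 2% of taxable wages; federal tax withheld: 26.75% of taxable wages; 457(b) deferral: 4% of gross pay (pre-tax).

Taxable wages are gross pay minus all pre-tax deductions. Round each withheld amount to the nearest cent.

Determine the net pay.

457(b) deferral: $1,819.84 × 0.04 = $72.79
Taxable wages = $1,819.84 − $72.79 = $1,747.05
Federal tax withheld: $1,747.05 × 0.2675 = $467.34
City income tax: $1,747.05 × 0.02 = $34.94
State income tax: $1,747.05 × 0.07 = $122.29
PFL insurance: $1,819.84 × 0.005 = $9.10
Medicare: $1,819.84 × 0.02 = $36.40
Charity payroll deduction: $30.59
Health insurance premium: $18.45
Total deductions = $72.79 + $467.34 + $34.94 + $122.29 + $9.10 + $36.40 + $30.59 + $18.45 = $791.90
Net pay = $1,819.84 − $791.90 = $1,027.94

$1,027.94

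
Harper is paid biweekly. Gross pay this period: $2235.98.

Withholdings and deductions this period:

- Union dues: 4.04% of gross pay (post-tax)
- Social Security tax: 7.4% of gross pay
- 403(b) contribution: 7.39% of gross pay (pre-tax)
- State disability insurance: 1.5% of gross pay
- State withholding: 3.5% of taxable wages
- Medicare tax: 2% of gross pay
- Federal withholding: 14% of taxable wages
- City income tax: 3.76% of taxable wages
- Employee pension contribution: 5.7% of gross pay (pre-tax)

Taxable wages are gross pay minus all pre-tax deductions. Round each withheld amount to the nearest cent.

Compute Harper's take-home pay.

403(b) contribution: $2235.98 × 0.0739 = $165.24
Employee pension contribution: $2235.98 × 0.057 = $127.45
Pre-tax total = $165.24 + $127.45 = $292.69
Taxable wages = $2235.98 − $292.69 = $1943.29
State withholding: $1943.29 × 0.035 = $68.02
City income tax: $1943.29 × 0.0376 = $73.07
Federal withholding: $1943.29 × 0.14 = $272.06
Medicare tax: $2235.98 × 0.02 = $44.72
Social Security tax: $2235.98 × 0.074 = $165.46
State disability insurance: $2235.98 × 0.015 = $33.54
Union dues: $2235.98 × 0.0404 = $90.33
Total deductions = $165.24 + $127.45 + $68.02 + $73.07 + $272.06 + $44.72 + $165.46 + $33.54 + $90.33 = $1039.89
Net pay = $2235.98 − $1039.89 = $1196.09

$1196.09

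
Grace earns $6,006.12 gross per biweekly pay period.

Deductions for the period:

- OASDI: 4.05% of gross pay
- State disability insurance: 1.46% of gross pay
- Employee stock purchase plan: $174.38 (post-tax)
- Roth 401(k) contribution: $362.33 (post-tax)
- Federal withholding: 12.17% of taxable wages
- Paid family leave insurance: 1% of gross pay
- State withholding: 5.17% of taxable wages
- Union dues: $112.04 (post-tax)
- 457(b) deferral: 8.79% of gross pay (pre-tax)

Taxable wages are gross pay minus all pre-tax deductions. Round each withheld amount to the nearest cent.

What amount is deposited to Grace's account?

$3,488.52

457(b) deferral: $6,006.12 × 0.0879 = $527.94
Taxable wages = $6,006.12 − $527.94 = $5,478.18
Federal withholding: $5,478.18 × 0.1217 = $666.69
State withholding: $5,478.18 × 0.0517 = $283.22
Paid family leave insurance: $6,006.12 × 0.01 = $60.06
State disability insurance: $6,006.12 × 0.0146 = $87.69
OASDI: $6,006.12 × 0.0405 = $243.25
Employee stock purchase plan: $174.38
Union dues: $112.04
Roth 401(k) contribution: $362.33
Total deductions = $527.94 + $666.69 + $283.22 + $60.06 + $87.69 + $243.25 + $174.38 + $112.04 + $362.33 = $2,517.60
Net pay = $6,006.12 − $2,517.60 = $3,488.52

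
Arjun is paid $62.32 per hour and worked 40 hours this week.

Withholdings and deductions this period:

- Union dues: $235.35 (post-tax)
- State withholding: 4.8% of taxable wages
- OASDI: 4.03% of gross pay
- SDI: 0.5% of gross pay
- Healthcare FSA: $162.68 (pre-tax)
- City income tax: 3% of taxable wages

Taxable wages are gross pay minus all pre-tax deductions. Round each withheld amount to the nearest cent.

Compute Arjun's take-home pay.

Gross pay: 40 × $62.32 = $2,492.80
Healthcare FSA: $162.68
Taxable wages = $2,492.80 − $162.68 = $2,330.12
City income tax: $2,330.12 × 0.03 = $69.90
State withholding: $2,330.12 × 0.048 = $111.85
SDI: $2,492.80 × 0.005 = $12.46
OASDI: $2,492.80 × 0.0403 = $100.46
Union dues: $235.35
Total deductions = $162.68 + $69.90 + $111.85 + $12.46 + $100.46 + $235.35 = $692.70
Net pay = $2,492.80 − $692.70 = $1,800.10

$1,800.10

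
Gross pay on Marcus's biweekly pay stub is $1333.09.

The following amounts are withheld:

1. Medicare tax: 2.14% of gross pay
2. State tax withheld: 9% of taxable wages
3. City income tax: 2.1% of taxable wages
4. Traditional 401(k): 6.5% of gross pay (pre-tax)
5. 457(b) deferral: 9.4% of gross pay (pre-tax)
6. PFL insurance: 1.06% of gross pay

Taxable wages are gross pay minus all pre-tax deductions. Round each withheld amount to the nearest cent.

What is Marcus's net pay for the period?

$954.03

Traditional 401(k): $1333.09 × 0.065 = $86.65
457(b) deferral: $1333.09 × 0.094 = $125.31
Pre-tax total = $86.65 + $125.31 = $211.96
Taxable wages = $1333.09 − $211.96 = $1121.13
City income tax: $1121.13 × 0.021 = $23.54
State tax withheld: $1121.13 × 0.09 = $100.90
Medicare tax: $1333.09 × 0.0214 = $28.53
PFL insurance: $1333.09 × 0.0106 = $14.13
Total deductions = $86.65 + $125.31 + $23.54 + $100.90 + $28.53 + $14.13 = $379.06
Net pay = $1333.09 − $379.06 = $954.03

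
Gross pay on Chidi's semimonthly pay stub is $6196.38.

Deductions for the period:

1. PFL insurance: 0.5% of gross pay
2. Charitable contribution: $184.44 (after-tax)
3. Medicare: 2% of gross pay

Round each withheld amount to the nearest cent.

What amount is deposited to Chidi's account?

PFL insurance: $6196.38 × 0.005 = $30.98
Medicare: $6196.38 × 0.02 = $123.93
Charitable contribution: $184.44
Total deductions = $30.98 + $123.93 + $184.44 = $339.35
Net pay = $6196.38 − $339.35 = $5857.03

$5857.03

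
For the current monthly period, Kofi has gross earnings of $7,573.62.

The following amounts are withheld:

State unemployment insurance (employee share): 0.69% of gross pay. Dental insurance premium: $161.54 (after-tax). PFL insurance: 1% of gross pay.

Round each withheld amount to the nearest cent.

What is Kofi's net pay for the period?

$7,284.08

PFL insurance: $7,573.62 × 0.01 = $75.74
State unemployment insurance (employee share): $7,573.62 × 0.0069 = $52.26
Dental insurance premium: $161.54
Total deductions = $75.74 + $52.26 + $161.54 = $289.54
Net pay = $7,573.62 − $289.54 = $7,284.08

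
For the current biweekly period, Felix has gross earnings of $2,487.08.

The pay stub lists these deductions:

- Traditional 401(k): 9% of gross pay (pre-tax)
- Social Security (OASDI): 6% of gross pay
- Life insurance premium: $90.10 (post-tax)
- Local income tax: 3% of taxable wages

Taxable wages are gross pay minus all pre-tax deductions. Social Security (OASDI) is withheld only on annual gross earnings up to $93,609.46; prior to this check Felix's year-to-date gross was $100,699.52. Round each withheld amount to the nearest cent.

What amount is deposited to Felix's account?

Traditional 401(k): $2,487.08 × 0.09 = $223.84
Taxable wages = $2,487.08 − $223.84 = $2,263.24
Local income tax: $2,263.24 × 0.03 = $67.90
Social Security (OASDI): annual cap $93,609.46 already reached (YTD $100,699.52), so $0.00
Life insurance premium: $90.10
Total deductions = $223.84 + $67.90 + $0.00 + $90.10 = $381.84
Net pay = $2,487.08 − $381.84 = $2,105.24

$2,105.24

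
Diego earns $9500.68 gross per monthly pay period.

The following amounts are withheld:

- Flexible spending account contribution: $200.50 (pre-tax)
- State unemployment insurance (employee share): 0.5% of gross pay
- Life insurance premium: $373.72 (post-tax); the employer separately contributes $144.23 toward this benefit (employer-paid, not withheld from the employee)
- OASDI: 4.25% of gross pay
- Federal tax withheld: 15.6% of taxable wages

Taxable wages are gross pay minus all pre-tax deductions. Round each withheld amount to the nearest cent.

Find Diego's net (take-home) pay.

Flexible spending account contribution: $200.50
Taxable wages = $9500.68 − $200.50 = $9300.18
Federal tax withheld: $9300.18 × 0.156 = $1450.83
State unemployment insurance (employee share): $9500.68 × 0.005 = $47.50
OASDI: $9500.68 × 0.0425 = $403.78
Life insurance premium: $373.72
(Employer's $144.23 toward life insurance premium is not withheld from the employee.)
Total deductions = $200.50 + $1450.83 + $47.50 + $403.78 + $373.72 = $2476.33
Net pay = $9500.68 − $2476.33 = $7024.35

$7024.35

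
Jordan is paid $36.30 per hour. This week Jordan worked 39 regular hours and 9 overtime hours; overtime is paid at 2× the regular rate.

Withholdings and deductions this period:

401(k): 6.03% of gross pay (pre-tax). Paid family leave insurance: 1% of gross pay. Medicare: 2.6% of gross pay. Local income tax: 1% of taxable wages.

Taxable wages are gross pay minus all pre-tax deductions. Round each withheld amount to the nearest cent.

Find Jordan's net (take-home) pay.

$1,850.40

Regular pay: 39 × $36.30 = $1,415.70
Overtime pay: 9 × $36.30 × 2 = $653.40
Gross pay = $1,415.70 + $653.40 = $2,069.10
401(k): $2,069.10 × 0.0603 = $124.77
Taxable wages = $2,069.10 − $124.77 = $1,944.33
Local income tax: $1,944.33 × 0.01 = $19.44
Medicare: $2,069.10 × 0.026 = $53.80
Paid family leave insurance: $2,069.10 × 0.01 = $20.69
Total deductions = $124.77 + $19.44 + $53.80 + $20.69 = $218.70
Net pay = $2,069.10 − $218.70 = $1,850.40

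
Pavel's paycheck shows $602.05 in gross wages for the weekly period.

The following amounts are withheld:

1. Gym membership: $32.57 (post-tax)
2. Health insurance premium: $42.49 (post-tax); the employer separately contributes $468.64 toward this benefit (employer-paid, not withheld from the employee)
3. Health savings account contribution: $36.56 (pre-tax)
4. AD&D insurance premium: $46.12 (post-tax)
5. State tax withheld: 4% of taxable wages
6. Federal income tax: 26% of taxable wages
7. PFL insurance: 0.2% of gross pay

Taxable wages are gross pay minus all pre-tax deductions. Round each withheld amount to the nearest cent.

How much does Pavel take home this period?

$273.46

Health savings account contribution: $36.56
Taxable wages = $602.05 − $36.56 = $565.49
State tax withheld: $565.49 × 0.04 = $22.62
Federal income tax: $565.49 × 0.26 = $147.03
PFL insurance: $602.05 × 0.002 = $1.20
AD&D insurance premium: $46.12
Health insurance premium: $42.49
Gym membership: $32.57
(Employer's $468.64 toward health insurance premium is not withheld from the employee.)
Total deductions = $36.56 + $22.62 + $147.03 + $1.20 + $46.12 + $42.49 + $32.57 = $328.59
Net pay = $602.05 − $328.59 = $273.46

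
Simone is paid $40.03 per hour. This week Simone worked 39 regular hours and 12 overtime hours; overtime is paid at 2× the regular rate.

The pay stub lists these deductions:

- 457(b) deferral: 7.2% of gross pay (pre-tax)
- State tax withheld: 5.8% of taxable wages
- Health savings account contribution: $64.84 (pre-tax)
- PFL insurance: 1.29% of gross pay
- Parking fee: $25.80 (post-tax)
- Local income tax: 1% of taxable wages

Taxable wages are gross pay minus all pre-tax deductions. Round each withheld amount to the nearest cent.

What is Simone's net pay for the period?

Regular pay: 39 × $40.03 = $1561.17
Overtime pay: 12 × $40.03 × 2 = $960.72
Gross pay = $1561.17 + $960.72 = $2521.89
457(b) deferral: $2521.89 × 0.072 = $181.58
Health savings account contribution: $64.84
Pre-tax total = $181.58 + $64.84 = $246.42
Taxable wages = $2521.89 − $246.42 = $2275.47
State tax withheld: $2275.47 × 0.058 = $131.98
Local income tax: $2275.47 × 0.01 = $22.75
PFL insurance: $2521.89 × 0.0129 = $32.53
Parking fee: $25.80
Total deductions = $181.58 + $64.84 + $131.98 + $22.75 + $32.53 + $25.80 = $459.48
Net pay = $2521.89 − $459.48 = $2062.41

$2062.41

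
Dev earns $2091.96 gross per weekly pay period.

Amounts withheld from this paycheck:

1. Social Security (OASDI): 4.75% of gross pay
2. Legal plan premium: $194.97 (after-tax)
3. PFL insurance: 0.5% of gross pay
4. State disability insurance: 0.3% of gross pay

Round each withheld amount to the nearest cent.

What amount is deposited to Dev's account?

$1780.88

Social Security (OASDI): $2091.96 × 0.0475 = $99.37
State disability insurance: $2091.96 × 0.003 = $6.28
PFL insurance: $2091.96 × 0.005 = $10.46
Legal plan premium: $194.97
Total deductions = $99.37 + $6.28 + $10.46 + $194.97 = $311.08
Net pay = $2091.96 − $311.08 = $1780.88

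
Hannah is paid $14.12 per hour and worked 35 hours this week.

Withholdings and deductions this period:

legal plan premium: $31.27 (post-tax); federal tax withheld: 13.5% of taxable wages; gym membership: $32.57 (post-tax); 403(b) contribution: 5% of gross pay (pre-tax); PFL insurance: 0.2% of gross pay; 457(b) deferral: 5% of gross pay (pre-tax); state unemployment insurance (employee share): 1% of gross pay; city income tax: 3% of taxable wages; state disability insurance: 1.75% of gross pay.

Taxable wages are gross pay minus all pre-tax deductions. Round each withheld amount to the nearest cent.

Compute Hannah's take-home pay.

Gross pay: 35 × $14.12 = $494.20
403(b) contribution: $494.20 × 0.05 = $24.71
457(b) deferral: $494.20 × 0.05 = $24.71
Pre-tax total = $24.71 + $24.71 = $49.42
Taxable wages = $494.20 − $49.42 = $444.78
City income tax: $444.78 × 0.03 = $13.34
Federal tax withheld: $444.78 × 0.135 = $60.05
State unemployment insurance (employee share): $494.20 × 0.01 = $4.94
PFL insurance: $494.20 × 0.002 = $0.99
State disability insurance: $494.20 × 0.0175 = $8.65
Legal plan premium: $31.27
Gym membership: $32.57
Total deductions = $24.71 + $24.71 + $13.34 + $60.05 + $4.94 + $0.99 + $8.65 + $31.27 + $32.57 = $201.23
Net pay = $494.20 − $201.23 = $292.97

$292.97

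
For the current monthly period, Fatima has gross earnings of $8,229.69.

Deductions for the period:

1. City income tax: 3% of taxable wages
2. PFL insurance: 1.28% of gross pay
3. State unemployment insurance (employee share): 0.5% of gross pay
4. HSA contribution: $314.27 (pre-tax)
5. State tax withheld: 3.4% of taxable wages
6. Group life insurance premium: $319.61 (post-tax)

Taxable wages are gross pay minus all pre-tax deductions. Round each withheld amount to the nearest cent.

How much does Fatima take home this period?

$6,942.74

HSA contribution: $314.27
Taxable wages = $8,229.69 − $314.27 = $7,915.42
City income tax: $7,915.42 × 0.03 = $237.46
State tax withheld: $7,915.42 × 0.034 = $269.12
State unemployment insurance (employee share): $8,229.69 × 0.005 = $41.15
PFL insurance: $8,229.69 × 0.0128 = $105.34
Group life insurance premium: $319.61
Total deductions = $314.27 + $237.46 + $269.12 + $41.15 + $105.34 + $319.61 = $1,286.95
Net pay = $8,229.69 − $1,286.95 = $6,942.74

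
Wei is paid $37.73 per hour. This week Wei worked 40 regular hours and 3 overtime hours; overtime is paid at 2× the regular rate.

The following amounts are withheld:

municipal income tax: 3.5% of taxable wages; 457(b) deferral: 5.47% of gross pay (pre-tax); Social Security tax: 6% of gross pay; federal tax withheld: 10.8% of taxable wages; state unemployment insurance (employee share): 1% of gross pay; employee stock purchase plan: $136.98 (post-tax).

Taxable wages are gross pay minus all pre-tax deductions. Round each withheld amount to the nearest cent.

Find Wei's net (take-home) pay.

$1,147.56

Regular pay: 40 × $37.73 = $1,509.20
Overtime pay: 3 × $37.73 × 2 = $226.38
Gross pay = $1,509.20 + $226.38 = $1,735.58
457(b) deferral: $1,735.58 × 0.0547 = $94.94
Taxable wages = $1,735.58 − $94.94 = $1,640.64
Municipal income tax: $1,640.64 × 0.035 = $57.42
Federal tax withheld: $1,640.64 × 0.108 = $177.19
Social Security tax: $1,735.58 × 0.06 = $104.13
State unemployment insurance (employee share): $1,735.58 × 0.01 = $17.36
Employee stock purchase plan: $136.98
Total deductions = $94.94 + $57.42 + $177.19 + $104.13 + $17.36 + $136.98 = $588.02
Net pay = $1,735.58 − $588.02 = $1,147.56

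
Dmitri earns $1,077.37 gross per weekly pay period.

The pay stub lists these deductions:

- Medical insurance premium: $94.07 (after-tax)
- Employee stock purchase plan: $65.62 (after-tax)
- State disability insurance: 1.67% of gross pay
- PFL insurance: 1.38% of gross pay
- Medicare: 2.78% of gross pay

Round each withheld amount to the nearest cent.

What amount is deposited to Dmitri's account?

PFL insurance: $1,077.37 × 0.0138 = $14.87
State disability insurance: $1,077.37 × 0.0167 = $17.99
Medicare: $1,077.37 × 0.0278 = $29.95
Employee stock purchase plan: $65.62
Medical insurance premium: $94.07
Total deductions = $14.87 + $17.99 + $29.95 + $65.62 + $94.07 = $222.50
Net pay = $1,077.37 − $222.50 = $854.87

$854.87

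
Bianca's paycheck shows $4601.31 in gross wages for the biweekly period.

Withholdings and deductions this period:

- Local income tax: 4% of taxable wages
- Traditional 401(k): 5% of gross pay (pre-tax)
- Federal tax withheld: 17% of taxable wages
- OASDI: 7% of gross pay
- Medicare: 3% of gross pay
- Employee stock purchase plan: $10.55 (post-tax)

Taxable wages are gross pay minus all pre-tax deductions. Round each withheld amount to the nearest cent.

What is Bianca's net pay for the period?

Traditional 401(k): $4601.31 × 0.05 = $230.07
Taxable wages = $4601.31 − $230.07 = $4371.24
Federal tax withheld: $4371.24 × 0.17 = $743.11
Local income tax: $4371.24 × 0.04 = $174.85
Medicare: $4601.31 × 0.03 = $138.04
OASDI: $4601.31 × 0.07 = $322.09
Employee stock purchase plan: $10.55
Total deductions = $230.07 + $743.11 + $174.85 + $138.04 + $322.09 + $10.55 = $1618.71
Net pay = $4601.31 − $1618.71 = $2982.60

$2982.60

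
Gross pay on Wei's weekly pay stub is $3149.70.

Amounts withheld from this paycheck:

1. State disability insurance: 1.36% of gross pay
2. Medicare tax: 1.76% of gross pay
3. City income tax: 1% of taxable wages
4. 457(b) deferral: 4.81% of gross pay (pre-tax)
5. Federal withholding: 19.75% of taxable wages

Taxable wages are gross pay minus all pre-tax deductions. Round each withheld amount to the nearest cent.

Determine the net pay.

$2277.81

457(b) deferral: $3149.70 × 0.0481 = $151.50
Taxable wages = $3149.70 − $151.50 = $2998.20
City income tax: $2998.20 × 0.01 = $29.98
Federal withholding: $2998.20 × 0.1975 = $592.14
State disability insurance: $3149.70 × 0.0136 = $42.84
Medicare tax: $3149.70 × 0.0176 = $55.43
Total deductions = $151.50 + $29.98 + $592.14 + $42.84 + $55.43 = $871.89
Net pay = $3149.70 − $871.89 = $2277.81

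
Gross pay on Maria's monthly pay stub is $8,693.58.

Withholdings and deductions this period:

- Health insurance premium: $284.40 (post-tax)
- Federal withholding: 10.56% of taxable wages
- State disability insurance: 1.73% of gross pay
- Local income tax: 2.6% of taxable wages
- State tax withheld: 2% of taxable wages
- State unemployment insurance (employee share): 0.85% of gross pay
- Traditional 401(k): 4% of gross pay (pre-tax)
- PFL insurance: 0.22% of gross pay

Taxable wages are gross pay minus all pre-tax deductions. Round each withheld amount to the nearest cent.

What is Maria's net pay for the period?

Traditional 401(k): $8,693.58 × 0.04 = $347.74
Taxable wages = $8,693.58 − $347.74 = $8,345.84
State tax withheld: $8,345.84 × 0.02 = $166.92
Federal withholding: $8,345.84 × 0.1056 = $881.32
Local income tax: $8,345.84 × 0.026 = $216.99
State disability insurance: $8,693.58 × 0.0173 = $150.40
State unemployment insurance (employee share): $8,693.58 × 0.0085 = $73.90
PFL insurance: $8,693.58 × 0.0022 = $19.13
Health insurance premium: $284.40
Total deductions = $347.74 + $166.92 + $881.32 + $216.99 + $150.40 + $73.90 + $19.13 + $284.40 = $2,140.80
Net pay = $8,693.58 − $2,140.80 = $6,552.78

$6,552.78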